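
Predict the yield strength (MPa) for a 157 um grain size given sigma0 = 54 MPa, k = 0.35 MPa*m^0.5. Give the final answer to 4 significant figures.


sigma_y = sigma0 + k / sqrt(d)
d = 157 um = 1.57e-04 m
sigma_y = 54 + 0.35 / sqrt(1.57e-04)
sigma_y = 81.93 MPa


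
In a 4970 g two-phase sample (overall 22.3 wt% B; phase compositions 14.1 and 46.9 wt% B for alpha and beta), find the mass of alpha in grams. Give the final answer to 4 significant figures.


f_alpha = (C_beta - C0) / (C_beta - C_alpha)
f_alpha = (46.9 - 22.3) / (46.9 - 14.1) = 0.75
m_alpha = f_alpha * m_total = 0.75 * 4970 = 3728 g


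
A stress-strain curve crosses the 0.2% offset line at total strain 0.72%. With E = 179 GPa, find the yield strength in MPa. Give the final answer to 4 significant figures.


Offset strain = 0.002
Elastic strain at yield = total_strain - offset = 7.2e-03 - 0.002 = 5.2e-03
sigma_y = E * elastic_strain = 179000 * 5.2e-03
sigma_y = 930.8 MPa


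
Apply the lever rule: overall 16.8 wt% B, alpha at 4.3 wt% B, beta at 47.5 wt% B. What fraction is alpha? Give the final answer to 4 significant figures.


f_alpha = (C_beta - C0) / (C_beta - C_alpha)
f_alpha = (47.5 - 16.8) / (47.5 - 4.3)
f_alpha = 0.7106


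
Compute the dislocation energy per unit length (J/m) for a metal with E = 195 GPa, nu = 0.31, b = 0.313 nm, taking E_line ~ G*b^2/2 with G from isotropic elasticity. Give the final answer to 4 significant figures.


Step 1: G = E / (2*(1+nu))
G = 195 / (2*(1+0.31)) = 74.4275 GPa = 7.44275e+10 Pa
Step 2: E_line = G*b^2/2
b = 0.313 nm = 3.13e-10 m
E_line = 0.5 * 7.44275e+10 * (3.13e-10)^2 = 3.646e-09 J/m


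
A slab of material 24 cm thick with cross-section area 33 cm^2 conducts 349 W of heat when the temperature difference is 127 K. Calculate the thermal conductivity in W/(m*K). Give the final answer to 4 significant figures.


k = Q*L / (A*dT)
L = 0.24 m, A = 3.3e-03 m^2
k = 349 * 0.24 / (3.3e-03 * 127)
k = 199.9 W/(m*K)


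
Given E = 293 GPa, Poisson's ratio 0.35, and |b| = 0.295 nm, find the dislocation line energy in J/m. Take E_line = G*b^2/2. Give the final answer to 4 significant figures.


Step 1: G = E / (2*(1+nu))
G = 293 / (2*(1+0.35)) = 108.519 GPa = 1.08519e+11 Pa
Step 2: E_line = G*b^2/2
b = 0.295 nm = 2.95e-10 m
E_line = 0.5 * 1.08519e+11 * (2.95e-10)^2 = 4.722e-09 J/m


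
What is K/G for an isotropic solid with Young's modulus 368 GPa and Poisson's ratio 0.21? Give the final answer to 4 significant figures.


G = E / (2*(1+nu))
G = 368 / (2*(1+0.21)) = 152.066 GPa
K = E / (3*(1-2*nu))
K = 368 / (3*(1-2*0.21)) = 211.494 GPa
K/G = 211.494 / 152.066 = 1.391


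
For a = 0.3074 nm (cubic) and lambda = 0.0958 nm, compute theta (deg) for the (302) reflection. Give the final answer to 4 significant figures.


d = a / sqrt(h^2+k^2+l^2)
d = 0.3074 / sqrt(13) = 0.0852574 nm
lambda = 2*d*sin(theta)  =>  sin(theta) = lambda / (2*d)
sin(theta) = 0.0958 / (2 * 0.0852574) = 0.561828
theta = 34.18 deg


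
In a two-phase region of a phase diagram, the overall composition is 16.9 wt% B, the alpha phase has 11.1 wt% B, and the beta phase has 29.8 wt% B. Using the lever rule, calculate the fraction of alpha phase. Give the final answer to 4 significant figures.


f_alpha = (C_beta - C0) / (C_beta - C_alpha)
f_alpha = (29.8 - 16.9) / (29.8 - 11.1)
f_alpha = 0.6898


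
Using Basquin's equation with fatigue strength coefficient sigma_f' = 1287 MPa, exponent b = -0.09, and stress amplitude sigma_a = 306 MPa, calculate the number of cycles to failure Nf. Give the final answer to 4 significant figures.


sigma_a = sigma_f' * (2*Nf)^b
2*Nf = (sigma_a / sigma_f')^(1/b)
2*Nf = (306 / 1287)^(1/-0.09)
2*Nf = 8.54566e+06
Nf = 4.273e+06 cycles


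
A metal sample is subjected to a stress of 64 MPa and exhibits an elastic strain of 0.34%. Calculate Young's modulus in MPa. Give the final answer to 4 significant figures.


E = sigma / epsilon
epsilon = 0.34% = 3.4e-03
E = 64 / 3.4e-03
E = 18820 MPa


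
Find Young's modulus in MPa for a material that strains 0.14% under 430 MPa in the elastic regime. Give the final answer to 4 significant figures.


E = sigma / epsilon
epsilon = 0.14% = 1.4e-03
E = 430 / 1.4e-03
E = 307100 MPa


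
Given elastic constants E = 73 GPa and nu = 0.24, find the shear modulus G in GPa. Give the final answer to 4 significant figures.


G = E / (2*(1+nu))
G = 73 / (2*(1+0.24))
G = 29.44 GPa


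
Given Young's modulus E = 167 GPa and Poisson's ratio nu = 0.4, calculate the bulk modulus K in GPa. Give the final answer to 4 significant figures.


K = E / (3*(1-2*nu))
K = 167 / (3*(1-2*0.4))
K = 278.3 GPa


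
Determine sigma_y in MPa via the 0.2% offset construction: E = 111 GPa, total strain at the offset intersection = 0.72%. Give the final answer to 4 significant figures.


Offset strain = 0.002
Elastic strain at yield = total_strain - offset = 7.2e-03 - 0.002 = 5.2e-03
sigma_y = E * elastic_strain = 111000 * 5.2e-03
sigma_y = 577.2 MPa


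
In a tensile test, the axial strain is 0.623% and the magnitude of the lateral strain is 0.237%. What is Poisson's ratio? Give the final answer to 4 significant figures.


nu = -epsilon_lat / epsilon_axial
Lateral strain is contraction (negative), so using magnitudes:
nu = 0.237 / 0.623
nu = 0.3804


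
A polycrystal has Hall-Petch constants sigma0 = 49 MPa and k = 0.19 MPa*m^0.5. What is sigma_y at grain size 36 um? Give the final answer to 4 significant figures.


sigma_y = sigma0 + k / sqrt(d)
d = 36 um = 3.6e-05 m
sigma_y = 49 + 0.19 / sqrt(3.6e-05)
sigma_y = 80.67 MPa


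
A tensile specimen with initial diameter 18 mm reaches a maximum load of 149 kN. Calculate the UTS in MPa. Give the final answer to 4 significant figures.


A0 = pi*(d/2)^2 = pi*(18/2)^2 = 254.469 mm^2
UTS = F_max / A0 = 149*1000 / 254.469
UTS = 585.5 MPa


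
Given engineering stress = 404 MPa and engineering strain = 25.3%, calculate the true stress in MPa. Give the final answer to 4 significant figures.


sigma_true = sigma_eng * (1 + epsilon_eng)
sigma_true = 404 * (1 + 0.253)
sigma_true = 506.2 MPa


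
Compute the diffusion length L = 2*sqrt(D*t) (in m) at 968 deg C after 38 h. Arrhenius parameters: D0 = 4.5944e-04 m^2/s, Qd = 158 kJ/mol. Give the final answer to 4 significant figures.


Step 1: D = D0 * exp(-Qd/(R*T))
T = 1241.15 K
D = 4.5944e-04 * exp(-158e3 / (8.314 * 1241.15)) = 1.02909e-10 m^2/s
Step 2: L = 2*sqrt(D*t)
t = 38 h = 136800 s
L = 2*sqrt(1.02909e-10 * 136800) = 7.504e-03 m


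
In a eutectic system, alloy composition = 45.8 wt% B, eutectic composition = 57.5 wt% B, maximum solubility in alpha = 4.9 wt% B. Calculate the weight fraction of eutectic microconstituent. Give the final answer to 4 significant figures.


f_primary = (C_e - C0) / (C_e - C_alpha_max)
f_primary = (57.5 - 45.8) / (57.5 - 4.9)
f_primary = 0.222433
f_eutectic = 1 - 0.222433 = 0.7776


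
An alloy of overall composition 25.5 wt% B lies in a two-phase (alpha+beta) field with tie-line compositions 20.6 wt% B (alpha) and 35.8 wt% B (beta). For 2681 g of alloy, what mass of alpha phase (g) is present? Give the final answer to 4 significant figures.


f_alpha = (C_beta - C0) / (C_beta - C_alpha)
f_alpha = (35.8 - 25.5) / (35.8 - 20.6) = 0.677632
m_alpha = f_alpha * m_total = 0.677632 * 2681 = 1817 g


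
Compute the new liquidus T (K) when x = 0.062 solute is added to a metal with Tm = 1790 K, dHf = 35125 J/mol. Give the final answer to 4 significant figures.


dT = R*Tm^2*x / dHf
dT = 8.314 * 1790^2 * 0.062 / 35125
dT = 47.021 K
T_new = 1790 - 47.021 = 1743 K


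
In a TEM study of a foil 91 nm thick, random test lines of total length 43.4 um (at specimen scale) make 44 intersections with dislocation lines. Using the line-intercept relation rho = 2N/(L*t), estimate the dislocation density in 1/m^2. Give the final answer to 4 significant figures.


rho = 2N / (L * t)
L = 43.4 um = 4.34e-05 m, t = 91 nm = 9.1e-08 m
rho = 2 * 44 / (4.34e-05 * 9.1e-08)
rho = 2.228e+13 1/m^2


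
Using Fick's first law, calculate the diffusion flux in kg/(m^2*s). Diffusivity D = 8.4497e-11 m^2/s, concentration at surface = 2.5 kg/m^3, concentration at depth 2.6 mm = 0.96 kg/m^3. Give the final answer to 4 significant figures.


J = -D * (dC/dx) = D * (C1 - C2) / dx
J = 8.4497e-11 * (2.5 - 0.96) / 2.6e-03
J = 5.005e-08 kg/(m^2*s)


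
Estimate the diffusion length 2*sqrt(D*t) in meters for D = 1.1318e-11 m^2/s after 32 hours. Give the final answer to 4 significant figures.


t = 32 hr = 115200 s
Diffusion length = 2*sqrt(D*t)
= 2*sqrt(1.1318e-11 * 115200)
= 2.284e-03 m


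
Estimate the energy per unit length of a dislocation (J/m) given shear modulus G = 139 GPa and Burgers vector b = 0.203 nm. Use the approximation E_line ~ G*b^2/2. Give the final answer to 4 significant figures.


E = G*b^2/2
b = 0.203 nm = 2.03e-10 m
G = 139 GPa = 1.39e+11 Pa
E = 0.5 * 1.39e+11 * (2.03e-10)^2
E = 2.864e-09 J/m


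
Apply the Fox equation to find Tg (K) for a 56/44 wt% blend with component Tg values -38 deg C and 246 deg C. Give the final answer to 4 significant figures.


1/Tg = w1/Tg1 + w2/Tg2 (in Kelvin)
Tg1 = 235.15 K, Tg2 = 519.15 K
1/Tg = 0.56/235.15 + 0.44/519.15
Tg = 309.7 K


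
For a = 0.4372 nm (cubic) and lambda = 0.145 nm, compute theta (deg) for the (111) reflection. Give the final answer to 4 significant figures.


d = a / sqrt(h^2+k^2+l^2)
d = 0.4372 / sqrt(3) = 0.252418 nm
lambda = 2*d*sin(theta)  =>  sin(theta) = lambda / (2*d)
sin(theta) = 0.145 / (2 * 0.252418) = 0.287223
theta = 16.69 deg


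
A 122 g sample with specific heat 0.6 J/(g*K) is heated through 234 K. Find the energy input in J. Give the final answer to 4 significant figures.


Q = m * cp * dT
Q = 122 * 0.6 * 234
Q = 17130 J


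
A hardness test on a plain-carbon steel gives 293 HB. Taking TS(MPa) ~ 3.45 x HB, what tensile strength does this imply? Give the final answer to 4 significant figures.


TS (MPa) = 3.45 * HB
TS = 3.45 * 293
TS = 1011 MPa


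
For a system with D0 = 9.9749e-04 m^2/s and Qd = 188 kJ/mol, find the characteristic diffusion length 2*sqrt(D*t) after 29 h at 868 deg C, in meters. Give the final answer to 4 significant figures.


Step 1: D = D0 * exp(-Qd/(R*T))
T = 1141.15 K
D = 9.9749e-04 * exp(-188e3 / (8.314 * 1141.15)) = 2.47255e-12 m^2/s
Step 2: L = 2*sqrt(D*t)
t = 29 h = 104400 s
L = 2*sqrt(2.47255e-12 * 104400) = 1.016e-03 m


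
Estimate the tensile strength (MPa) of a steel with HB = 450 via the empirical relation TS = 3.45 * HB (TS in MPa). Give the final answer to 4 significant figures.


TS (MPa) = 3.45 * HB
TS = 3.45 * 450
TS = 1553 MPa


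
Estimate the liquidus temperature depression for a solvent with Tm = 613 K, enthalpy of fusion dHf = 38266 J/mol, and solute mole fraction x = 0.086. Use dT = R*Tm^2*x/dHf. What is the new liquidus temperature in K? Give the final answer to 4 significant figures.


dT = R*Tm^2*x / dHf
dT = 8.314 * 613^2 * 0.086 / 38266
dT = 7.02128 K
T_new = 613 - 7.02128 = 606 K


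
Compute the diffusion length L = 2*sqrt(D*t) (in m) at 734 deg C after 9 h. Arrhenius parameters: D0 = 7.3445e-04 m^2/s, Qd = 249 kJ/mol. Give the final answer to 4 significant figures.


Step 1: D = D0 * exp(-Qd/(R*T))
T = 1007.15 K
D = 7.3445e-04 * exp(-249e3 / (8.314 * 1007.15)) = 8.94141e-17 m^2/s
Step 2: L = 2*sqrt(D*t)
t = 9 h = 32400 s
L = 2*sqrt(8.94141e-17 * 32400) = 3.404e-06 m


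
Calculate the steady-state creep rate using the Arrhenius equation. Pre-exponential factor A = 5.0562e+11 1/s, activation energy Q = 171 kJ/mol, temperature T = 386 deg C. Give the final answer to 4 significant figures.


rate = A * exp(-Q / (R*T))
T = 386 + 273.15 = 659.15 K
rate = 5.0562e+11 * exp(-171e3 / (8.314 * 659.15))
rate = 0.0142 1/s


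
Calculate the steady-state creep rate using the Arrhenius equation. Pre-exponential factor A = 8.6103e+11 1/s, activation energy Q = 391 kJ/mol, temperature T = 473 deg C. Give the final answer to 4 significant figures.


rate = A * exp(-Q / (R*T))
T = 473 + 273.15 = 746.15 K
rate = 8.6103e+11 * exp(-391e3 / (8.314 * 746.15))
rate = 3.646e-16 1/s


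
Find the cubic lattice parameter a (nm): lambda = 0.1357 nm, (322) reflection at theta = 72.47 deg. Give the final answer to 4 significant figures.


d = lambda / (2*sin(theta))
d = 0.1357 / (2*sin(72.47 deg))
d = 0.0711545 nm
a = d * sqrt(h^2+k^2+l^2) = 0.0711545 * sqrt(17)
a = 0.2934 nm


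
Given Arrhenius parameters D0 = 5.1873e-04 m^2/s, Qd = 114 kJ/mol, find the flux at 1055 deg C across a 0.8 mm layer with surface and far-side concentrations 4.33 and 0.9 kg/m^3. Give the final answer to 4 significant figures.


Step 1: D = D0 * exp(-Qd/(R*T))
T = 1055 + 273.15 = 1328.15 K
D = 5.1873e-04 * exp(-114e3 / (8.314 * 1328.15)) = 1.70329e-08 m^2/s
Step 2: J = D * (C1 - C2) / dx
J = 1.70329e-08 * (4.33 - 0.9) / 8e-04
J = 7.303e-05 kg/(m^2*s)


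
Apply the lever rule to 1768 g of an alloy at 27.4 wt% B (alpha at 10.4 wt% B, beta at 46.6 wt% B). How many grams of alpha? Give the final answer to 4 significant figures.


f_alpha = (C_beta - C0) / (C_beta - C_alpha)
f_alpha = (46.6 - 27.4) / (46.6 - 10.4) = 0.530387
m_alpha = f_alpha * m_total = 0.530387 * 1768 = 937.7 g


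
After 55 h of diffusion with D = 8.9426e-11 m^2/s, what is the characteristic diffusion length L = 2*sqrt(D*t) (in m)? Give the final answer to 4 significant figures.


t = 55 hr = 198000 s
Diffusion length = 2*sqrt(D*t)
= 2*sqrt(8.9426e-11 * 198000)
= 8.416e-03 m


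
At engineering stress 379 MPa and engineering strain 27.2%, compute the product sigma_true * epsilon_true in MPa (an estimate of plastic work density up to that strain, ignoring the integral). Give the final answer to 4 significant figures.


sigma_true = sigma_eng * (1 + epsilon_eng)
sigma_true = 379 * (1 + 0.272) = 482.088 MPa
epsilon_true = ln(1 + epsilon_eng)
epsilon_true = ln(1 + 0.272) = 0.24059
sigma_true * epsilon_true = 482.088 * 0.24059 = 116 MPa


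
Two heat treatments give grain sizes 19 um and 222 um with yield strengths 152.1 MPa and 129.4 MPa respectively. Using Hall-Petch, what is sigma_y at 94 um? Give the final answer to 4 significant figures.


sigma_y = sigma0 + k / sqrt(d)
1/sqrt(d1) = 1/sqrt(1.9e-05) = 229.416;  1/sqrt(d2) = 67.1156
k = (sigma1 - sigma2) / (1/sqrt(d1) - 1/sqrt(d2)) = (152.1 - 129.4) / (229.416 - 67.1156) = 0.139864 MPa*m^0.5
sigma0 = sigma1 - k/sqrt(d1) = 152.1 - 0.139864*229.416 = 120.013 MPa
sigma_y(d3) = 120.013 + 0.139864 / sqrt(9.4e-05) = 134.4 MPa


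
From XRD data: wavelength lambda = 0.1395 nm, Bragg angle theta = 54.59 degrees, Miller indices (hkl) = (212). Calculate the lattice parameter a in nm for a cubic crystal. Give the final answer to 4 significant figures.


d = lambda / (2*sin(theta))
d = 0.1395 / (2*sin(54.59 deg))
d = 0.08558 nm
a = d * sqrt(h^2+k^2+l^2) = 0.08558 * sqrt(9)
a = 0.2567 nm


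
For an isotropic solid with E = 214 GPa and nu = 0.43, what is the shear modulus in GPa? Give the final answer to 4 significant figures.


G = E / (2*(1+nu))
G = 214 / (2*(1+0.43))
G = 74.83 GPa


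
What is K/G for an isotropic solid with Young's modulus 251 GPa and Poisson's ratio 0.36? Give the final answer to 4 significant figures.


G = E / (2*(1+nu))
G = 251 / (2*(1+0.36)) = 92.2794 GPa
K = E / (3*(1-2*nu))
K = 251 / (3*(1-2*0.36)) = 298.81 GPa
K/G = 298.81 / 92.2794 = 3.238


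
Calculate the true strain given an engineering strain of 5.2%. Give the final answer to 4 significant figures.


epsilon_true = ln(1 + epsilon_eng)
epsilon_true = ln(1 + 0.052)
epsilon_true = 0.05069


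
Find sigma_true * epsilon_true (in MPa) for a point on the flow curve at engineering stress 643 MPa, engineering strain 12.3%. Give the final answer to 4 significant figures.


sigma_true = sigma_eng * (1 + epsilon_eng)
sigma_true = 643 * (1 + 0.123) = 722.089 MPa
epsilon_true = ln(1 + epsilon_eng)
epsilon_true = ln(1 + 0.123) = 0.116004
sigma_true * epsilon_true = 722.089 * 0.116004 = 83.76 MPa


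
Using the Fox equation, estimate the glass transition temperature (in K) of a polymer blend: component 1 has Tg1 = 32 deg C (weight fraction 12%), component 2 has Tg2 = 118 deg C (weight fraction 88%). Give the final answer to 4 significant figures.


1/Tg = w1/Tg1 + w2/Tg2 (in Kelvin)
Tg1 = 305.15 K, Tg2 = 391.15 K
1/Tg = 0.12/305.15 + 0.88/391.15
Tg = 378.4 K


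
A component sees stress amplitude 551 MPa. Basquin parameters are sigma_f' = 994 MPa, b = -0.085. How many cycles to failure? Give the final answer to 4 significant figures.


sigma_a = sigma_f' * (2*Nf)^b
2*Nf = (sigma_a / sigma_f')^(1/b)
2*Nf = (551 / 994)^(1/-0.085)
2*Nf = 1034.02
Nf = 517 cycles


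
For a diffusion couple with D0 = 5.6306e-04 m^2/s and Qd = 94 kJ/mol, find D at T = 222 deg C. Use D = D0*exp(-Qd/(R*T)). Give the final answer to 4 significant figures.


D = D0 * exp(-Qd / (R*T))
T = 495.15 K
D = 5.6306e-04 * exp(-94e3 / (8.314 * 495.15))
D = 6.822e-14 m^2/s


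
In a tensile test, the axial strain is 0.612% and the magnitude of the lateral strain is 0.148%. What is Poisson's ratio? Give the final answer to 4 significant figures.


nu = -epsilon_lat / epsilon_axial
Lateral strain is contraction (negative), so using magnitudes:
nu = 0.148 / 0.612
nu = 0.2418


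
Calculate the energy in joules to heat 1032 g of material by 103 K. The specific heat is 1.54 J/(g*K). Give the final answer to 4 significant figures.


Q = m * cp * dT
Q = 1032 * 1.54 * 103
Q = 163700 J


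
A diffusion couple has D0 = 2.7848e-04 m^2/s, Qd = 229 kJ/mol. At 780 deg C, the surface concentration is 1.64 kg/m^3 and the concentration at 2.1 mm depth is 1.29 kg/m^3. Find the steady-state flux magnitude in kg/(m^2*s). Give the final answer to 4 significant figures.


Step 1: D = D0 * exp(-Qd/(R*T))
T = 780 + 273.15 = 1053.15 K
D = 2.7848e-04 * exp(-229e3 / (8.314 * 1053.15)) = 1.21992e-15 m^2/s
Step 2: J = D * (C1 - C2) / dx
J = 1.21992e-15 * (1.64 - 1.29) / 2.1e-03
J = 2.033e-13 kg/(m^2*s)


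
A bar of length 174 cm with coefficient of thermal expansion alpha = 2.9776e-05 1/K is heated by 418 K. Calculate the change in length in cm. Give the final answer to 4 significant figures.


dL = L0 * alpha * dT
dL = 174 * 2.9776e-05 * 418
dL = 2.166 cm


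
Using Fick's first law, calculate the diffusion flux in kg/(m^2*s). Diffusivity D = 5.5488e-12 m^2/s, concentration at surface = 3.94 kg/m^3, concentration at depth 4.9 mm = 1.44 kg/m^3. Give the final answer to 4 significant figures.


J = -D * (dC/dx) = D * (C1 - C2) / dx
J = 5.5488e-12 * (3.94 - 1.44) / 4.9e-03
J = 2.831e-09 kg/(m^2*s)


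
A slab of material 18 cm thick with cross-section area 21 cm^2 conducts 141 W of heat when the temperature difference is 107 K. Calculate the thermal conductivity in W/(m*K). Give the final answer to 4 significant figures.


k = Q*L / (A*dT)
L = 0.18 m, A = 2.1e-03 m^2
k = 141 * 0.18 / (2.1e-03 * 107)
k = 113 W/(m*K)


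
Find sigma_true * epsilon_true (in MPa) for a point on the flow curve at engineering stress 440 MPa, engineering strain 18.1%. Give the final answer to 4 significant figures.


sigma_true = sigma_eng * (1 + epsilon_eng)
sigma_true = 440 * (1 + 0.181) = 519.64 MPa
epsilon_true = ln(1 + epsilon_eng)
epsilon_true = ln(1 + 0.181) = 0.166362
sigma_true * epsilon_true = 519.64 * 0.166362 = 86.45 MPa


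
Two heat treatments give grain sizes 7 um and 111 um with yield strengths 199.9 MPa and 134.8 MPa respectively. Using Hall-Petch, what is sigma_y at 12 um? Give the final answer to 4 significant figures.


sigma_y = sigma0 + k / sqrt(d)
1/sqrt(d1) = 1/sqrt(7e-06) = 377.964;  1/sqrt(d2) = 94.9158
k = (sigma1 - sigma2) / (1/sqrt(d1) - 1/sqrt(d2)) = (199.9 - 134.8) / (377.964 - 94.9158) = 0.229996 MPa*m^0.5
sigma0 = sigma1 - k/sqrt(d1) = 199.9 - 0.229996*377.964 = 112.97 MPa
sigma_y(d3) = 112.97 + 0.229996 / sqrt(1.2e-05) = 179.4 MPa


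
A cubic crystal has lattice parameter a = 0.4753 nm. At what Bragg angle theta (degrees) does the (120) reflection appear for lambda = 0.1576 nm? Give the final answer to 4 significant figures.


d = a / sqrt(h^2+k^2+l^2)
d = 0.4753 / sqrt(5) = 0.212561 nm
lambda = 2*d*sin(theta)  =>  sin(theta) = lambda / (2*d)
sin(theta) = 0.1576 / (2 * 0.212561) = 0.370718
theta = 21.76 deg


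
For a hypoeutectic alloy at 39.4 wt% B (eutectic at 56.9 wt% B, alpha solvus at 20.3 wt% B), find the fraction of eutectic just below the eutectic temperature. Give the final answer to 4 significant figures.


f_primary = (C_e - C0) / (C_e - C_alpha_max)
f_primary = (56.9 - 39.4) / (56.9 - 20.3)
f_primary = 0.478142
f_eutectic = 1 - 0.478142 = 0.5219


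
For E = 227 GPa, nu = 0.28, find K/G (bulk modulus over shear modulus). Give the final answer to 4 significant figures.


G = E / (2*(1+nu))
G = 227 / (2*(1+0.28)) = 88.6719 GPa
K = E / (3*(1-2*nu))
K = 227 / (3*(1-2*0.28)) = 171.97 GPa
K/G = 171.97 / 88.6719 = 1.939


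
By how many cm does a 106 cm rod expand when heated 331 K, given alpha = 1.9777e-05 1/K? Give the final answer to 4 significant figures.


dL = L0 * alpha * dT
dL = 106 * 1.9777e-05 * 331
dL = 0.6939 cm


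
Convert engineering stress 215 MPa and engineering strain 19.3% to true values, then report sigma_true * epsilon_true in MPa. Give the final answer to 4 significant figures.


sigma_true = sigma_eng * (1 + epsilon_eng)
sigma_true = 215 * (1 + 0.193) = 256.495 MPa
epsilon_true = ln(1 + epsilon_eng)
epsilon_true = ln(1 + 0.193) = 0.176471
sigma_true * epsilon_true = 256.495 * 0.176471 = 45.26 MPa


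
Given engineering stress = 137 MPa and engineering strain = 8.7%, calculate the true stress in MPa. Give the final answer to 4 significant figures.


sigma_true = sigma_eng * (1 + epsilon_eng)
sigma_true = 137 * (1 + 0.087)
sigma_true = 148.9 MPa


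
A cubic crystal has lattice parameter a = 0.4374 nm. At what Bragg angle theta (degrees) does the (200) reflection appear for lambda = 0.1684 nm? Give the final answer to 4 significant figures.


d = a / sqrt(h^2+k^2+l^2)
d = 0.4374 / sqrt(4) = 0.2187 nm
lambda = 2*d*sin(theta)  =>  sin(theta) = lambda / (2*d)
sin(theta) = 0.1684 / (2 * 0.2187) = 0.385002
theta = 22.64 deg


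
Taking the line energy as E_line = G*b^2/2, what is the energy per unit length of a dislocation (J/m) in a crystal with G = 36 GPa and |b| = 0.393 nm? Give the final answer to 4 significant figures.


E = G*b^2/2
b = 0.393 nm = 3.93e-10 m
G = 36 GPa = 3.6e+10 Pa
E = 0.5 * 3.6e+10 * (3.93e-10)^2
E = 2.78e-09 J/m


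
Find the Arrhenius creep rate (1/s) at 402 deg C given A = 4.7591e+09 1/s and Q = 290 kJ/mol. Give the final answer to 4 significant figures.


rate = A * exp(-Q / (R*T))
T = 402 + 273.15 = 675.15 K
rate = 4.7591e+09 * exp(-290e3 / (8.314 * 675.15))
rate = 1.738e-13 1/s


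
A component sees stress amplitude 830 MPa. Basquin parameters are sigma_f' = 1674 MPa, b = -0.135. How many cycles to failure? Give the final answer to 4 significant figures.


sigma_a = sigma_f' * (2*Nf)^b
2*Nf = (sigma_a / sigma_f')^(1/b)
2*Nf = (830 / 1674)^(1/-0.135)
2*Nf = 180.663
Nf = 90.33 cycles


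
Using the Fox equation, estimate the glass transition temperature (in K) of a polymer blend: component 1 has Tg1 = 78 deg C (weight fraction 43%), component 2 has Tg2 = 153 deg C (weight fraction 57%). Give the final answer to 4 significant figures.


1/Tg = w1/Tg1 + w2/Tg2 (in Kelvin)
Tg1 = 351.15 K, Tg2 = 426.15 K
1/Tg = 0.43/351.15 + 0.57/426.15
Tg = 390.3 K


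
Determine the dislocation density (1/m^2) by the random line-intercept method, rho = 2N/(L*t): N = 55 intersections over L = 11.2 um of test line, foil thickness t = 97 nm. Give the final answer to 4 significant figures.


rho = 2N / (L * t)
L = 11.2 um = 1.12e-05 m, t = 97 nm = 9.7e-08 m
rho = 2 * 55 / (1.12e-05 * 9.7e-08)
rho = 1.013e+14 1/m^2


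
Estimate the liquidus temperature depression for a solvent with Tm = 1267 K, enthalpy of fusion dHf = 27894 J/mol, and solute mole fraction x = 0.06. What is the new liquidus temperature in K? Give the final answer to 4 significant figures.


dT = R*Tm^2*x / dHf
dT = 8.314 * 1267^2 * 0.06 / 27894
dT = 28.7081 K
T_new = 1267 - 28.7081 = 1238 K


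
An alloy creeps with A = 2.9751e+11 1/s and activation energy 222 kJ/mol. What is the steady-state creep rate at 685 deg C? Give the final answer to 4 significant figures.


rate = A * exp(-Q / (R*T))
T = 685 + 273.15 = 958.15 K
rate = 2.9751e+11 * exp(-222e3 / (8.314 * 958.15))
rate = 0.2347 1/s


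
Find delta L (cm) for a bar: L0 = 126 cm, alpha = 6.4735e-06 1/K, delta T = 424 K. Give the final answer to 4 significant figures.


dL = L0 * alpha * dT
dL = 126 * 6.4735e-06 * 424
dL = 0.3458 cm


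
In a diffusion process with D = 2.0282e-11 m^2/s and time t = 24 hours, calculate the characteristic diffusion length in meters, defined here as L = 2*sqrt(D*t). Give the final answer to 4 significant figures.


t = 24 hr = 86400 s
Diffusion length = 2*sqrt(D*t)
= 2*sqrt(2.0282e-11 * 86400)
= 2.648e-03 m


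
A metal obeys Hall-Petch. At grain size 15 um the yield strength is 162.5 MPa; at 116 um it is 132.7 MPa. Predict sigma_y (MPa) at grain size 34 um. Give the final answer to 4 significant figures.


sigma_y = sigma0 + k / sqrt(d)
1/sqrt(d1) = 1/sqrt(1.5e-05) = 258.199;  1/sqrt(d2) = 92.8477
k = (sigma1 - sigma2) / (1/sqrt(d1) - 1/sqrt(d2)) = (162.5 - 132.7) / (258.199 - 92.8477) = 0.180222 MPa*m^0.5
sigma0 = sigma1 - k/sqrt(d1) = 162.5 - 0.180222*258.199 = 115.967 MPa
sigma_y(d3) = 115.967 + 0.180222 / sqrt(3.4e-05) = 146.9 MPa


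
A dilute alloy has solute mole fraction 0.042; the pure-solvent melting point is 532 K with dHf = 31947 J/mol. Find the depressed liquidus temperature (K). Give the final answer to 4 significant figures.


dT = R*Tm^2*x / dHf
dT = 8.314 * 532^2 * 0.042 / 31947
dT = 3.09352 K
T_new = 532 - 3.09352 = 528.9 K


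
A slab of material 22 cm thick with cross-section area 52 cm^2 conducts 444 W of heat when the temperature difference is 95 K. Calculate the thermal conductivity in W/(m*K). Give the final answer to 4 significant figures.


k = Q*L / (A*dT)
L = 0.22 m, A = 5.2e-03 m^2
k = 444 * 0.22 / (5.2e-03 * 95)
k = 197.7 W/(m*K)


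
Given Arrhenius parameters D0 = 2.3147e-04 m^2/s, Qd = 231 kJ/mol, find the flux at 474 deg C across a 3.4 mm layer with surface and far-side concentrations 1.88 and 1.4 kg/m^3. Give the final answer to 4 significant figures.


Step 1: D = D0 * exp(-Qd/(R*T))
T = 474 + 273.15 = 747.15 K
D = 2.3147e-04 * exp(-231e3 / (8.314 * 747.15)) = 1.63785e-20 m^2/s
Step 2: J = D * (C1 - C2) / dx
J = 1.63785e-20 * (1.88 - 1.4) / 3.4e-03
J = 2.312e-18 kg/(m^2*s)


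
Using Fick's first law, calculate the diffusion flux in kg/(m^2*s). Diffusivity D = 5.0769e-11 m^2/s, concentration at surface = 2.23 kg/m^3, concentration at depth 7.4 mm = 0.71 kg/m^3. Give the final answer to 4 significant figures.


J = -D * (dC/dx) = D * (C1 - C2) / dx
J = 5.0769e-11 * (2.23 - 0.71) / 7.4e-03
J = 1.043e-08 kg/(m^2*s)


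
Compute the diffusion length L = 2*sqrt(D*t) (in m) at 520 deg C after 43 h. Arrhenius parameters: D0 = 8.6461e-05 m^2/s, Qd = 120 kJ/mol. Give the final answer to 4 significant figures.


Step 1: D = D0 * exp(-Qd/(R*T))
T = 793.15 K
D = 8.6461e-05 * exp(-120e3 / (8.314 * 793.15)) = 1.08061e-12 m^2/s
Step 2: L = 2*sqrt(D*t)
t = 43 h = 154800 s
L = 2*sqrt(1.08061e-12 * 154800) = 8.18e-04 m


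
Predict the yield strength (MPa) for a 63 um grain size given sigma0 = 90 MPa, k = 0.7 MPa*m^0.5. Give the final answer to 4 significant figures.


sigma_y = sigma0 + k / sqrt(d)
d = 63 um = 6.3e-05 m
sigma_y = 90 + 0.7 / sqrt(6.3e-05)
sigma_y = 178.2 MPa


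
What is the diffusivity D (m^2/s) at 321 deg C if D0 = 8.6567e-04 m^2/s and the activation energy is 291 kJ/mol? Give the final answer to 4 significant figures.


D = D0 * exp(-Qd / (R*T))
T = 594.15 K
D = 8.6567e-04 * exp(-291e3 / (8.314 * 594.15))
D = 2.255e-29 m^2/s


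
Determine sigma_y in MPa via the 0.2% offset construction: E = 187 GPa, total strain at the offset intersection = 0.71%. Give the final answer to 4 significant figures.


Offset strain = 0.002
Elastic strain at yield = total_strain - offset = 7.1e-03 - 0.002 = 5.1e-03
sigma_y = E * elastic_strain = 187000 * 5.1e-03
sigma_y = 953.7 MPa


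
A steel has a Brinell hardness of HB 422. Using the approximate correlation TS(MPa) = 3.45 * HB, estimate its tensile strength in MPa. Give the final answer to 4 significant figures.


TS (MPa) = 3.45 * HB
TS = 3.45 * 422
TS = 1456 MPa


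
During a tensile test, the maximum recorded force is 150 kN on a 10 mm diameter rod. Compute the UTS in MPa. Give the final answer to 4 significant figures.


A0 = pi*(d/2)^2 = pi*(10/2)^2 = 78.5398 mm^2
UTS = F_max / A0 = 150*1000 / 78.5398
UTS = 1910 MPa


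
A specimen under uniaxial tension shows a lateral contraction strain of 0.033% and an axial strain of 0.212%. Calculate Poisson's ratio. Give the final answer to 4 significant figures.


nu = -epsilon_lat / epsilon_axial
Lateral strain is contraction (negative), so using magnitudes:
nu = 0.033 / 0.212
nu = 0.1557


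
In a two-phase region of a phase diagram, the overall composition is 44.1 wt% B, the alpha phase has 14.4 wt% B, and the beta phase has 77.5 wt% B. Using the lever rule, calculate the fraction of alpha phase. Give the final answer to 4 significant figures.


f_alpha = (C_beta - C0) / (C_beta - C_alpha)
f_alpha = (77.5 - 44.1) / (77.5 - 14.4)
f_alpha = 0.5293


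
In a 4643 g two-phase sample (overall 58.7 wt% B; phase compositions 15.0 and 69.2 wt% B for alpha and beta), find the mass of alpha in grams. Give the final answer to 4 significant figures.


f_alpha = (C_beta - C0) / (C_beta - C_alpha)
f_alpha = (69.2 - 58.7) / (69.2 - 15.0) = 0.193727
m_alpha = f_alpha * m_total = 0.193727 * 4643 = 899.5 g


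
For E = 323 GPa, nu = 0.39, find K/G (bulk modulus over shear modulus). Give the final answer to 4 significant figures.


G = E / (2*(1+nu))
G = 323 / (2*(1+0.39)) = 116.187 GPa
K = E / (3*(1-2*nu))
K = 323 / (3*(1-2*0.39)) = 489.394 GPa
K/G = 489.394 / 116.187 = 4.212


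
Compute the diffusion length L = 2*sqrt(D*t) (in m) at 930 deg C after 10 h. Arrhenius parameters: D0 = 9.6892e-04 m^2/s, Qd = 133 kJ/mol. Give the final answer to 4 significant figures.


Step 1: D = D0 * exp(-Qd/(R*T))
T = 1203.15 K
D = 9.6892e-04 * exp(-133e3 / (8.314 * 1203.15)) = 1.62891e-09 m^2/s
Step 2: L = 2*sqrt(D*t)
t = 10 h = 36000 s
L = 2*sqrt(1.62891e-09 * 36000) = 0.01532 m


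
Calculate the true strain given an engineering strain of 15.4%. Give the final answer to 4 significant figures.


epsilon_true = ln(1 + epsilon_eng)
epsilon_true = ln(1 + 0.154)
epsilon_true = 0.1432


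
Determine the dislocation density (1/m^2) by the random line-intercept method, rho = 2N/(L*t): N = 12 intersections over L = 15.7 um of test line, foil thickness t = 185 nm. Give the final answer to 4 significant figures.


rho = 2N / (L * t)
L = 15.7 um = 1.57e-05 m, t = 185 nm = 1.85e-07 m
rho = 2 * 12 / (1.57e-05 * 1.85e-07)
rho = 8.263e+12 1/m^2


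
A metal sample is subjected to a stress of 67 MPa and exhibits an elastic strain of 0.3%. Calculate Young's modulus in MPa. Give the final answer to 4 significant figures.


E = sigma / epsilon
epsilon = 0.3% = 3e-03
E = 67 / 3e-03
E = 22330 MPa


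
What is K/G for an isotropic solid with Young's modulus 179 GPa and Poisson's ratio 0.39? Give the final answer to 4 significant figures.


G = E / (2*(1+nu))
G = 179 / (2*(1+0.39)) = 64.3885 GPa
K = E / (3*(1-2*nu))
K = 179 / (3*(1-2*0.39)) = 271.212 GPa
K/G = 271.212 / 64.3885 = 4.212


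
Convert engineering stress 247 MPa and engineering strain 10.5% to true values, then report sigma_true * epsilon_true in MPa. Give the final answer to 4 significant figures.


sigma_true = sigma_eng * (1 + epsilon_eng)
sigma_true = 247 * (1 + 0.105) = 272.935 MPa
epsilon_true = ln(1 + epsilon_eng)
epsilon_true = ln(1 + 0.105) = 0.0998453
sigma_true * epsilon_true = 272.935 * 0.0998453 = 27.25 MPa


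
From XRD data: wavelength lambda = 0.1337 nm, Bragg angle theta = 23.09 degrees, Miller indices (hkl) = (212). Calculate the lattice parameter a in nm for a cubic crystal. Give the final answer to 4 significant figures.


d = lambda / (2*sin(theta))
d = 0.1337 / (2*sin(23.09 deg))
d = 0.170459 nm
a = d * sqrt(h^2+k^2+l^2) = 0.170459 * sqrt(9)
a = 0.5114 nm


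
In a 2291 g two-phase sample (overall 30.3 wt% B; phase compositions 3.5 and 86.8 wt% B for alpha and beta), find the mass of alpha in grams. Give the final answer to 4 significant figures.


f_alpha = (C_beta - C0) / (C_beta - C_alpha)
f_alpha = (86.8 - 30.3) / (86.8 - 3.5) = 0.678271
m_alpha = f_alpha * m_total = 0.678271 * 2291 = 1554 g


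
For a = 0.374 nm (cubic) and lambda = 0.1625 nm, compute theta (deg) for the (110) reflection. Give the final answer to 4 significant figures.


d = a / sqrt(h^2+k^2+l^2)
d = 0.374 / sqrt(2) = 0.264458 nm
lambda = 2*d*sin(theta)  =>  sin(theta) = lambda / (2*d)
sin(theta) = 0.1625 / (2 * 0.264458) = 0.307232
theta = 17.89 deg


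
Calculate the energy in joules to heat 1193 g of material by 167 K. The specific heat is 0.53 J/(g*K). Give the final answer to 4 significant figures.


Q = m * cp * dT
Q = 1193 * 0.53 * 167
Q = 105600 J


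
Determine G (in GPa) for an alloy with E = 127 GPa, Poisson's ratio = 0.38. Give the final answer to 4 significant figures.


G = E / (2*(1+nu))
G = 127 / (2*(1+0.38))
G = 46.01 GPa


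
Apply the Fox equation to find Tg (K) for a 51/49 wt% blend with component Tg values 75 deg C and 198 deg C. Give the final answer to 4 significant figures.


1/Tg = w1/Tg1 + w2/Tg2 (in Kelvin)
Tg1 = 348.15 K, Tg2 = 471.15 K
1/Tg = 0.51/348.15 + 0.49/471.15
Tg = 399.2 K


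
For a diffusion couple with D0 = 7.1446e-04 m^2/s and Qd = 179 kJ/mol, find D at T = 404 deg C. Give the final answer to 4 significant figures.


D = D0 * exp(-Qd / (R*T))
T = 677.15 K
D = 7.1446e-04 * exp(-179e3 / (8.314 * 677.15))
D = 1.111e-17 m^2/s


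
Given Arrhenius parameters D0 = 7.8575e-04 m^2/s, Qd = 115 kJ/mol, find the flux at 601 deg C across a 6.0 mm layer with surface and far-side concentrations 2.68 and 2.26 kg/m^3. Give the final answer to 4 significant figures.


Step 1: D = D0 * exp(-Qd/(R*T))
T = 601 + 273.15 = 874.15 K
D = 7.8575e-04 * exp(-115e3 / (8.314 * 874.15)) = 1.05496e-10 m^2/s
Step 2: J = D * (C1 - C2) / dx
J = 1.05496e-10 * (2.68 - 2.26) / 6e-03
J = 7.385e-09 kg/(m^2*s)


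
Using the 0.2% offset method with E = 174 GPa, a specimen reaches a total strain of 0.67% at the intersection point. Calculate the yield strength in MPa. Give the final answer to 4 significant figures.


Offset strain = 0.002
Elastic strain at yield = total_strain - offset = 6.7e-03 - 0.002 = 4.7e-03
sigma_y = E * elastic_strain = 174000 * 4.7e-03
sigma_y = 817.8 MPa


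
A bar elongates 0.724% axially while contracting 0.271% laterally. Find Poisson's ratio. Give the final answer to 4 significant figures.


nu = -epsilon_lat / epsilon_axial
Lateral strain is contraction (negative), so using magnitudes:
nu = 0.271 / 0.724
nu = 0.3743


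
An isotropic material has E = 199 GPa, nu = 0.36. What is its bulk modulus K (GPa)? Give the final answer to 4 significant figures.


K = E / (3*(1-2*nu))
K = 199 / (3*(1-2*0.36))
K = 236.9 GPa


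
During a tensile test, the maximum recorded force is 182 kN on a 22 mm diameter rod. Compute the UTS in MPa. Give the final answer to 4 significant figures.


A0 = pi*(d/2)^2 = pi*(22/2)^2 = 380.133 mm^2
UTS = F_max / A0 = 182*1000 / 380.133
UTS = 478.8 MPa


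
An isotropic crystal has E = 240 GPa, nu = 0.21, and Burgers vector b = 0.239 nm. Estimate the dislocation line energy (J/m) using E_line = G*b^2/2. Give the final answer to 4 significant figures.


Step 1: G = E / (2*(1+nu))
G = 240 / (2*(1+0.21)) = 99.1736 GPa = 9.91736e+10 Pa
Step 2: E_line = G*b^2/2
b = 0.239 nm = 2.39e-10 m
E_line = 0.5 * 9.91736e+10 * (2.39e-10)^2 = 2.832e-09 J/m


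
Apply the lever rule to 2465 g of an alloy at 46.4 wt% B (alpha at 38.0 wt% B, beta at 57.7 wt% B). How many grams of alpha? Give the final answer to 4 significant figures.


f_alpha = (C_beta - C0) / (C_beta - C_alpha)
f_alpha = (57.7 - 46.4) / (57.7 - 38.0) = 0.573604
m_alpha = f_alpha * m_total = 0.573604 * 2465 = 1414 g


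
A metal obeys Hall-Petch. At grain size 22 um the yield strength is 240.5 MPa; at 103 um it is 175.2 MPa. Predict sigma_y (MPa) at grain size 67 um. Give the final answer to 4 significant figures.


sigma_y = sigma0 + k / sqrt(d)
1/sqrt(d1) = 1/sqrt(2.2e-05) = 213.201;  1/sqrt(d2) = 98.5329
k = (sigma1 - sigma2) / (1/sqrt(d1) - 1/sqrt(d2)) = (240.5 - 175.2) / (213.201 - 98.5329) = 0.569471 MPa*m^0.5
sigma0 = sigma1 - k/sqrt(d1) = 240.5 - 0.569471*213.201 = 119.088 MPa
sigma_y(d3) = 119.088 + 0.569471 / sqrt(6.7e-05) = 188.7 MPa


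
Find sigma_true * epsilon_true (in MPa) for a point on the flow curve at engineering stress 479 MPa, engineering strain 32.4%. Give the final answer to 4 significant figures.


sigma_true = sigma_eng * (1 + epsilon_eng)
sigma_true = 479 * (1 + 0.324) = 634.196 MPa
epsilon_true = ln(1 + epsilon_eng)
epsilon_true = ln(1 + 0.324) = 0.280657
sigma_true * epsilon_true = 634.196 * 0.280657 = 178 MPa


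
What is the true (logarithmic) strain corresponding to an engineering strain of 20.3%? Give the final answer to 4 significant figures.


epsilon_true = ln(1 + epsilon_eng)
epsilon_true = ln(1 + 0.203)
epsilon_true = 0.1848


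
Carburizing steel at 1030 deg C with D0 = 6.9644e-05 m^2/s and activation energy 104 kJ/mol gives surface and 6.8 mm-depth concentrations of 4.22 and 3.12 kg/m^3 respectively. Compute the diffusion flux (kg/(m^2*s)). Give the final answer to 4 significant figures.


Step 1: D = D0 * exp(-Qd/(R*T))
T = 1030 + 273.15 = 1303.15 K
D = 6.9644e-05 * exp(-104e3 / (8.314 * 1303.15)) = 4.72131e-09 m^2/s
Step 2: J = D * (C1 - C2) / dx
J = 4.72131e-09 * (4.22 - 3.12) / 6.8e-03
J = 7.637e-07 kg/(m^2*s)


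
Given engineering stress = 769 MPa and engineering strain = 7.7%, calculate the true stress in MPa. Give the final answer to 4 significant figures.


sigma_true = sigma_eng * (1 + epsilon_eng)
sigma_true = 769 * (1 + 0.077)
sigma_true = 828.2 MPa


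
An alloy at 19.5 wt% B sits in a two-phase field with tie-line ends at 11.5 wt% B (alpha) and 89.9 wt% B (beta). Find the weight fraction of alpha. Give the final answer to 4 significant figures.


f_alpha = (C_beta - C0) / (C_beta - C_alpha)
f_alpha = (89.9 - 19.5) / (89.9 - 11.5)
f_alpha = 0.898


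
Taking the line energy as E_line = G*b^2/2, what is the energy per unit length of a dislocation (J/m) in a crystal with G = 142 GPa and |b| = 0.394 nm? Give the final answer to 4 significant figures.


E = G*b^2/2
b = 0.394 nm = 3.94e-10 m
G = 142 GPa = 1.42e+11 Pa
E = 0.5 * 1.42e+11 * (3.94e-10)^2
E = 1.102e-08 J/m


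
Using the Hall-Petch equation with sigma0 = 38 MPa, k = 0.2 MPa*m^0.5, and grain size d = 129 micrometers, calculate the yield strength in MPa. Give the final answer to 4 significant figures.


sigma_y = sigma0 + k / sqrt(d)
d = 129 um = 1.29e-04 m
sigma_y = 38 + 0.2 / sqrt(1.29e-04)
sigma_y = 55.61 MPa


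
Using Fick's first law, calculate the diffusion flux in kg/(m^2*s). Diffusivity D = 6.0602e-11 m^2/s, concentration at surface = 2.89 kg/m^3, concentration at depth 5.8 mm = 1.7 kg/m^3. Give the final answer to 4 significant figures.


J = -D * (dC/dx) = D * (C1 - C2) / dx
J = 6.0602e-11 * (2.89 - 1.7) / 5.8e-03
J = 1.243e-08 kg/(m^2*s)


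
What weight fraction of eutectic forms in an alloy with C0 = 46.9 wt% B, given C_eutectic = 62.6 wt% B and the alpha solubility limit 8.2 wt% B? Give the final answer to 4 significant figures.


f_primary = (C_e - C0) / (C_e - C_alpha_max)
f_primary = (62.6 - 46.9) / (62.6 - 8.2)
f_primary = 0.288603
f_eutectic = 1 - 0.288603 = 0.7114
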